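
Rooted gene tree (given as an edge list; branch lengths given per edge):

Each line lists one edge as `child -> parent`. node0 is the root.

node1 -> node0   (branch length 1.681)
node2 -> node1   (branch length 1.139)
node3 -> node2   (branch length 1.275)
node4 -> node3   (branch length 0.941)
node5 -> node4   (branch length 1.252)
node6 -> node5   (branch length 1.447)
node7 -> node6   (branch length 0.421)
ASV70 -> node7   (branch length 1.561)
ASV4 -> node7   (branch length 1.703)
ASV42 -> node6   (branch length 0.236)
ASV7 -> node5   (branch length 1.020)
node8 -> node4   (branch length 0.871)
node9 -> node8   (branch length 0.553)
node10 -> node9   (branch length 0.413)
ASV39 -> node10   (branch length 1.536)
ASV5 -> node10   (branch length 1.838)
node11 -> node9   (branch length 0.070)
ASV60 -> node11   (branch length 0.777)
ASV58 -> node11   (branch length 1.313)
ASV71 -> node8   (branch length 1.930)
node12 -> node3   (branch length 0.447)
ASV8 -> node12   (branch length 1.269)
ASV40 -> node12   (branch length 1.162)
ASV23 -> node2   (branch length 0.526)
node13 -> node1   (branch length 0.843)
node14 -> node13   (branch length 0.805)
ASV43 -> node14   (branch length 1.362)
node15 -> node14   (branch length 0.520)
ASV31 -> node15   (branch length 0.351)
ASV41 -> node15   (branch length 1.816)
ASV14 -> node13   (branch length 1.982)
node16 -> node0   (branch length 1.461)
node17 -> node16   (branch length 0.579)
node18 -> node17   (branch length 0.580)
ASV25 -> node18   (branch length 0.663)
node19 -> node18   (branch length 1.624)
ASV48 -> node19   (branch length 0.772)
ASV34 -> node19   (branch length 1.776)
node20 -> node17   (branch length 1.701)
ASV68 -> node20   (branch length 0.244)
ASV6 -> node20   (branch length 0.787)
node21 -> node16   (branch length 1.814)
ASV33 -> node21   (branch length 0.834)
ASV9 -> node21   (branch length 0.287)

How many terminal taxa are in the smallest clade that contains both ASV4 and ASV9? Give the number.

23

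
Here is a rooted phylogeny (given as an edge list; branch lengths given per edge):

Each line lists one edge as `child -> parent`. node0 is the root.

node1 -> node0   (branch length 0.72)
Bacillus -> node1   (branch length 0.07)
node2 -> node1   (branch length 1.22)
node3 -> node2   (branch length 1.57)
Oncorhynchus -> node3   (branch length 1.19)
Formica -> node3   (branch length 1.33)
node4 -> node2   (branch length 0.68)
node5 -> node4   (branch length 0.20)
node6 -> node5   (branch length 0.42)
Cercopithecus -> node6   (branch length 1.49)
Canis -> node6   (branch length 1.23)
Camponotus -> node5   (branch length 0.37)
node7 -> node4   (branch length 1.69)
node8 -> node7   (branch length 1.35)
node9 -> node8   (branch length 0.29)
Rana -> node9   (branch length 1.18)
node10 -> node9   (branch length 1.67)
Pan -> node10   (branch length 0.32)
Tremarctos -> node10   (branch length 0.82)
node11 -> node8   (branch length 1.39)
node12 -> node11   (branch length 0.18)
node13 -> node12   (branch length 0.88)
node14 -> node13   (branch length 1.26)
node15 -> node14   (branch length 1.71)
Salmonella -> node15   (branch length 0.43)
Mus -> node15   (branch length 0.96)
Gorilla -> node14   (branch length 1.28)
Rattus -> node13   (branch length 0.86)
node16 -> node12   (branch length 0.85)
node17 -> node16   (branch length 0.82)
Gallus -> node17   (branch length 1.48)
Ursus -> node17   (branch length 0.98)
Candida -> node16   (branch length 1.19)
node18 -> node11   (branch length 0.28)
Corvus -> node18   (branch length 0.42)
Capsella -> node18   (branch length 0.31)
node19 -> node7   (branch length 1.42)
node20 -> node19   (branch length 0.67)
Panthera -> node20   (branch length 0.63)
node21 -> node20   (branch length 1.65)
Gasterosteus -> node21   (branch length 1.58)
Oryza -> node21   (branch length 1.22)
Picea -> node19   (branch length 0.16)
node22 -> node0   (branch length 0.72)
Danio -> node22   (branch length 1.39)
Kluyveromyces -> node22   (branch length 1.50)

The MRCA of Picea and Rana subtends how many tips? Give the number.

16

The MRCA of Picea and Rana is the node subtending (((Rana,(Pan,Tremarctos)),(((((Salmonella,Mus),Gorilla),Rattus),((Gallus,Ursus),Candida)),(Corvus,Capsella))),((Panthera,(Gasterosteus,Oryza)),Picea)).
That clade contains 16 terminal taxa: Candida, Capsella, Corvus, Gallus, Gasterosteus, Gorilla, Mus, Oryza, Pan, Panthera, Picea, Rana, Rattus, Salmonella, Tremarctos, Ursus.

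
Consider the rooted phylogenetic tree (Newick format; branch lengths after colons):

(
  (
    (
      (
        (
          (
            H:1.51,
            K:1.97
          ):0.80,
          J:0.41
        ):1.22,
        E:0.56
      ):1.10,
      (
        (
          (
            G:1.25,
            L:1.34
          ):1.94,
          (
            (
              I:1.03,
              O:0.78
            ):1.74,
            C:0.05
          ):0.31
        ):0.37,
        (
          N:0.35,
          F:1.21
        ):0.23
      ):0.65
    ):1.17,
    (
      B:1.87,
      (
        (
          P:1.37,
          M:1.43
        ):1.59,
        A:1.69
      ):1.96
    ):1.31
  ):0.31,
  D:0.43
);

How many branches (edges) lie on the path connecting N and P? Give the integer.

The MRCA of N and P is the node subtending (((((H,K),J),E),(((G,L),((I,O),C)),(N,F))),(B,((P,M),A))).
From N up to that node: 4 branches. From P up to the same node: 4 branches. Total: 4 + 4 = 8.

8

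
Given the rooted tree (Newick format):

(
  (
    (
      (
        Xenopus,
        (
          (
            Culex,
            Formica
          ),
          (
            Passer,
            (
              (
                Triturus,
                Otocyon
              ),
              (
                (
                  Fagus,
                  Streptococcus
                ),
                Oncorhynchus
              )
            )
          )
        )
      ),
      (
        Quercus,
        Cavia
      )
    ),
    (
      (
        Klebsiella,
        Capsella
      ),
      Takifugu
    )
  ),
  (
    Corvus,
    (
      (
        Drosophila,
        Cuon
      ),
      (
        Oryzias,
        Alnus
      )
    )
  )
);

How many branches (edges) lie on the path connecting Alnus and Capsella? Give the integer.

8

The MRCA of Alnus and Capsella is the root of the tree.
From Alnus up to that node: 4 branches. From Capsella up to the same node: 4 branches. Total: 4 + 4 = 8.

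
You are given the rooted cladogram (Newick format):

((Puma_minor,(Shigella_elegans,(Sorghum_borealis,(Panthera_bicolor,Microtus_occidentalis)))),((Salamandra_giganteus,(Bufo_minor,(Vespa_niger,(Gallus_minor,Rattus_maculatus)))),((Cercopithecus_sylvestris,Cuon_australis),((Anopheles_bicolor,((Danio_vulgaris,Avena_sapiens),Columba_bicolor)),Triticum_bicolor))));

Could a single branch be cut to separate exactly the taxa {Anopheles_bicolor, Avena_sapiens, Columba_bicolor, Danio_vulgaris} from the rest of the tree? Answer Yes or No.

Yes

The most recent common ancestor of these taxa subtends (Anopheles_bicolor,((Danio_vulgaris,Avena_sapiens),Columba_bicolor)).
That clade has exactly 4 tips — every listed taxon and nothing else — so the group is monophyletic.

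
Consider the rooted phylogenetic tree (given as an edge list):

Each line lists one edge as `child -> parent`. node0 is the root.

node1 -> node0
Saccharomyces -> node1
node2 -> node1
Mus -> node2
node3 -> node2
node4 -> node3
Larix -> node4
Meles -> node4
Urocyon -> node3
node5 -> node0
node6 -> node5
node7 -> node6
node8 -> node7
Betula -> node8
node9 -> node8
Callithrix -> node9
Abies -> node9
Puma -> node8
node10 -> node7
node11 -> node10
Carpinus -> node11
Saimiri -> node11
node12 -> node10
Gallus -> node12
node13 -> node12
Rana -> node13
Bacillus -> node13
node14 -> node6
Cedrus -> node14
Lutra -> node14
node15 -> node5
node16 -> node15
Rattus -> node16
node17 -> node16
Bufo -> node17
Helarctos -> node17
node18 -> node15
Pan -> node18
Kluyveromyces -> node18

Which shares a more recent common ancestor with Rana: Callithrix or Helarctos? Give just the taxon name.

Callithrix

The MRCA of Rana and Callithrix subtends ((Betula,(Callithrix,Abies),Puma),((Carpinus,Saimiri),(Gallus,(Rana,Bacillus)))) (9 taxa).
The MRCA of Rana and Helarctos subtends ((((Betula,(Callithrix,Abies),Puma),((Carpinus,Saimiri),(Gallus,(Rana,Bacillus)))),(Cedrus,Lutra)),((Rattus,(Bufo,Helarctos)),(Pan,Kluyveromyces))) (16 taxa).
The first is nested inside the second, so Rana shares a more recent common ancestor with Callithrix.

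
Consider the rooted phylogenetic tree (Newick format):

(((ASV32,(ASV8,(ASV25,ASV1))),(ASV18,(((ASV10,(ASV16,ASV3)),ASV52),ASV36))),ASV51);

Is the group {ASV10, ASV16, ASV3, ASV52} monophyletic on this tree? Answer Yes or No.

Yes

The most recent common ancestor of these taxa subtends ((ASV10,(ASV16,ASV3)),ASV52).
That clade has exactly 4 tips — every listed taxon and nothing else — so the group is monophyletic.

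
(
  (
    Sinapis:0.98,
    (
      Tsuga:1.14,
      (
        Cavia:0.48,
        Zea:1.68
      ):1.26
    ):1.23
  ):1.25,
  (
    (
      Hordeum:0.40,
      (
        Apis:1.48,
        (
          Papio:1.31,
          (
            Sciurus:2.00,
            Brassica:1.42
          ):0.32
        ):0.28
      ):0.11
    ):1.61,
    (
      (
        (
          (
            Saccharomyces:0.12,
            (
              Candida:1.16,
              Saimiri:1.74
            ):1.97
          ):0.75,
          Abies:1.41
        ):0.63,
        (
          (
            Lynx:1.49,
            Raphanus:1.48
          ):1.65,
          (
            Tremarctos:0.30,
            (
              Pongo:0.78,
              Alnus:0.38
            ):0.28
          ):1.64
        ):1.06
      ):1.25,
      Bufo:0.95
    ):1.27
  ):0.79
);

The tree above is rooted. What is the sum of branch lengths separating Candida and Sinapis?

10.05

The path runs Candida → … → MRCA → … → Sinapis; the MRCA is the root of the tree.
Branch lengths along that path: 1.16 + 1.97 + 0.75 + 0.63 + 1.25 + 1.27 + 0.79 + 1.25 + 0.98 = 10.05.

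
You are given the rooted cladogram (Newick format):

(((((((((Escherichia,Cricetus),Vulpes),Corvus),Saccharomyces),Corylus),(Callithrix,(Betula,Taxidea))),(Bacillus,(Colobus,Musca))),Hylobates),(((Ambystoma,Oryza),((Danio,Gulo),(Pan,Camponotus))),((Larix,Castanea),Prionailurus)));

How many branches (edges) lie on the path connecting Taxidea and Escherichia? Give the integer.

9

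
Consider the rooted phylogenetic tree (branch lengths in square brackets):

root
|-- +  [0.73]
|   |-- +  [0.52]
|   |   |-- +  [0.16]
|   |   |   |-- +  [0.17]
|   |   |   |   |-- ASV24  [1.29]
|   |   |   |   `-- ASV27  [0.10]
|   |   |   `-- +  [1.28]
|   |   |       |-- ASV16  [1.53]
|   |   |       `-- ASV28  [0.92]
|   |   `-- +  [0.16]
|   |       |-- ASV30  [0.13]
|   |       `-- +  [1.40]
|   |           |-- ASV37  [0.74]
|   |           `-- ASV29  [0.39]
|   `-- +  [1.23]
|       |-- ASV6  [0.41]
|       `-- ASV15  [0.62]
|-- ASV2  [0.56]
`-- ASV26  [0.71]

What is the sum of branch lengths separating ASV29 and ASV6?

4.11

The path runs ASV29 → … → MRCA → … → ASV6; the MRCA is the node subtending ((((ASV24,ASV27),(ASV16,ASV28)),(ASV30,(ASV37,ASV29))),(ASV6,ASV15)).
Branch lengths along that path: 0.39 + 1.40 + 0.16 + 0.52 + 1.23 + 0.41 = 4.11.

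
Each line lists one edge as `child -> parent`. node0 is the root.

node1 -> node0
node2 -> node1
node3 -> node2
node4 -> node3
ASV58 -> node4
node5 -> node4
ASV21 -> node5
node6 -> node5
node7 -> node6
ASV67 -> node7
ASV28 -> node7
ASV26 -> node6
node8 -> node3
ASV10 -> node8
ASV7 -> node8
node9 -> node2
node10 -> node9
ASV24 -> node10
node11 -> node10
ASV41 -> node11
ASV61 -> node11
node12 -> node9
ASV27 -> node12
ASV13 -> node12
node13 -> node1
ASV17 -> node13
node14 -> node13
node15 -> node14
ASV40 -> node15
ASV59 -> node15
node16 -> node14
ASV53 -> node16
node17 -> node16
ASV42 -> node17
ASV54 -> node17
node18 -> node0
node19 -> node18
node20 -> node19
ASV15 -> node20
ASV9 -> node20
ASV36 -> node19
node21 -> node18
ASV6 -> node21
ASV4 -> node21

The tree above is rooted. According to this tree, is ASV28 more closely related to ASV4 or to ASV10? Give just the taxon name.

ASV10

The MRCA of ASV28 and ASV10 subtends ((ASV58,(ASV21,((ASV67,ASV28),ASV26))),(ASV10,ASV7)) (7 taxa).
The MRCA of ASV28 and ASV4 is the root, subtending the entire tree (23 taxa).
The first is nested inside the second, so ASV28 shares a more recent common ancestor with ASV10.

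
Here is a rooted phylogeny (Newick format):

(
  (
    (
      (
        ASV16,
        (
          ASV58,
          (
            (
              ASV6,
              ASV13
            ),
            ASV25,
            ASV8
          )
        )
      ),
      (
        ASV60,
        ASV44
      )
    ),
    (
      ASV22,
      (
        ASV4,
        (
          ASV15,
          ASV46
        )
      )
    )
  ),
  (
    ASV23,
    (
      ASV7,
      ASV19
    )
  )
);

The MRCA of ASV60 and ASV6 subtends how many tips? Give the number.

8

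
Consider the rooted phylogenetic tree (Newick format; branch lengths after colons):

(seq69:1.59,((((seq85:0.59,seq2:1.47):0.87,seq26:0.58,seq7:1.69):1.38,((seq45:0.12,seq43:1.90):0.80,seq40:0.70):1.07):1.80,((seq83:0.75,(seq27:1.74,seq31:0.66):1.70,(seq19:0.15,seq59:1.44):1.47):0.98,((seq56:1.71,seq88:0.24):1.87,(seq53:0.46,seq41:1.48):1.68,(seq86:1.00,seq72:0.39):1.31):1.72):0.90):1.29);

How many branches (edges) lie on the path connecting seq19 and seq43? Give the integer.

The MRCA of seq19 and seq43 is the node subtending ((((seq85,seq2),seq26,seq7),((seq45,seq43),seq40)),((seq83,(seq27,seq31),(seq19,seq59)),((seq56,seq88),(seq53,seq41),(seq86,seq72)))).
From seq19 up to that node: 4 branches. From seq43 up to the same node: 4 branches. Total: 4 + 4 = 8.

8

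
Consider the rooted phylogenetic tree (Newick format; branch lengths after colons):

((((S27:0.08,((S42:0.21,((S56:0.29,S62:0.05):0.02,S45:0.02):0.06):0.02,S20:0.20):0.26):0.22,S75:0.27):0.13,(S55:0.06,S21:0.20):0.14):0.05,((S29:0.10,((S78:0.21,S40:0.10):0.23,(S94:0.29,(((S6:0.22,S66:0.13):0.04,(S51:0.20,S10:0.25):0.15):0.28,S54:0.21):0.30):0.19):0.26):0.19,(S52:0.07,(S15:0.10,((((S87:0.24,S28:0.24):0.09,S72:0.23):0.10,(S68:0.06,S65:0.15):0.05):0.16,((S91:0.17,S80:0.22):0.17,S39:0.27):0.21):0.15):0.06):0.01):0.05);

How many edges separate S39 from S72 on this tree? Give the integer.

5

The MRCA of S39 and S72 is the node subtending ((((S87,S28),S72),(S68,S65)),((S91,S80),S39)).
From S39 up to that node: 2 branches. From S72 up to the same node: 3 branches. Total: 2 + 3 = 5.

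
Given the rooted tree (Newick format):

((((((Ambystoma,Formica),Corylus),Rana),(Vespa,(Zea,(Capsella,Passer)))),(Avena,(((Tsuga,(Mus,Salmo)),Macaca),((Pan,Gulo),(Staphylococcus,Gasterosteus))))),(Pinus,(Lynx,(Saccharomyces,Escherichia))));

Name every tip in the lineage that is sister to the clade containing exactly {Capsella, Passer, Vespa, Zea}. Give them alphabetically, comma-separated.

Ambystoma, Corylus, Formica, Rana

The clade containing exactly {Capsella, Passer, Vespa, Zea} attaches to the tree at the node subtending ((((Ambystoma,Formica),Corylus),Rana),(Vespa,(Zea,(Capsella,Passer)))).
The other lineage descending from that same node — the sister group — is (((Ambystoma,Formica),Corylus),Rana); its 4 tips in alphabetical order are the answer.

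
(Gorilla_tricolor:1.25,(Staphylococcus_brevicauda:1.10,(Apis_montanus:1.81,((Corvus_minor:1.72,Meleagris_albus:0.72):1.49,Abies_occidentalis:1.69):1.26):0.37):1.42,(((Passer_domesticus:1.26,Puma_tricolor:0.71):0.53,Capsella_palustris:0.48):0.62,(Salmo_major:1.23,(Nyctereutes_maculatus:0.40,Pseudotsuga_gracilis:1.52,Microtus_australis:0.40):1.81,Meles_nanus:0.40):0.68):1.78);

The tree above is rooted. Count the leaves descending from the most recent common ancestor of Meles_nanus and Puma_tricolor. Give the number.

8

The MRCA of Meles_nanus and Puma_tricolor is the node subtending (((Passer_domesticus,Puma_tricolor),Capsella_palustris),(Salmo_major,(Nyctereutes_maculatus,Pseudotsuga_gracilis,Microtus_australis),Meles_nanus)).
That clade contains 8 terminal taxa: Capsella_palustris, Meles_nanus, Microtus_australis, Nyctereutes_maculatus, Passer_domesticus, Pseudotsuga_gracilis, Puma_tricolor, Salmo_major.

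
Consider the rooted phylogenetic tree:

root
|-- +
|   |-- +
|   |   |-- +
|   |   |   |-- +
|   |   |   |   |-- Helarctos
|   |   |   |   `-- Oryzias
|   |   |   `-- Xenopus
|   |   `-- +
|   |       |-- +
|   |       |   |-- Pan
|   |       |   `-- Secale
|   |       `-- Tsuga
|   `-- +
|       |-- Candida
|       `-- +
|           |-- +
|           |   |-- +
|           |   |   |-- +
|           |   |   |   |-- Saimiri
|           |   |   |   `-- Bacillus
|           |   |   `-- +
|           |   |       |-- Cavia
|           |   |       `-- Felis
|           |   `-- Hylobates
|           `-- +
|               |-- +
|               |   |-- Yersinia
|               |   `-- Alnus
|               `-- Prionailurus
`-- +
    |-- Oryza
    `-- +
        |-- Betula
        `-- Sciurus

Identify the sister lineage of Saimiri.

Bacillus

Saimiri attaches to the tree at the node subtending (Saimiri,Bacillus).
The other lineage descending from that same node — the sister group — is the single tip Bacillus.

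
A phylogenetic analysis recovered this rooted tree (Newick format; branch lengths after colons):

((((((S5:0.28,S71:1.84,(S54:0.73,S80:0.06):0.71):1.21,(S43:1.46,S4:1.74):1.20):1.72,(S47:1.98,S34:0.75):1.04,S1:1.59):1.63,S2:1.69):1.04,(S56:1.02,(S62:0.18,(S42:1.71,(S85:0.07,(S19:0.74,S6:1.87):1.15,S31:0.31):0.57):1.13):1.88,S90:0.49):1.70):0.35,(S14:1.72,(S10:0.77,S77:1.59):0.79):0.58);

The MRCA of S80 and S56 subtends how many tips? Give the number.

The MRCA of S80 and S56 is the node subtending (((((S5,S71,(S54,S80)),(S43,S4)),(S47,S34),S1),S2),(S56,(S62,(S42,(S85,(S19,S6),S31))),S90)).
That clade contains 18 terminal taxa: S1, S19, S2, S31, S34, S4, S42, S43, S47, S5, S54, S56, S6, S62, S71, S80, S85, S90.

18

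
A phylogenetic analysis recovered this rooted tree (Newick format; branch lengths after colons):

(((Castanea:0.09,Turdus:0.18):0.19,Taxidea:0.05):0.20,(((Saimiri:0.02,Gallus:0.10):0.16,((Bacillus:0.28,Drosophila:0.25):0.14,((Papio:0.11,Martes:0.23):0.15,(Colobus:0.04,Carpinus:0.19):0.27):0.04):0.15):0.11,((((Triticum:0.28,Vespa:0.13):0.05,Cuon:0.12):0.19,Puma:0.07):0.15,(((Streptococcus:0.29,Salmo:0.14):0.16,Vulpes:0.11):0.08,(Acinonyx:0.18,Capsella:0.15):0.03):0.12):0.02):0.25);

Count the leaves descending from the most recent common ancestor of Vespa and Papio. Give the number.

The MRCA of Vespa and Papio is the node subtending (((Saimiri,Gallus),((Bacillus,Drosophila),((Papio,Martes),(Colobus,Carpinus)))),((((Triticum,Vespa),Cuon),Puma),(((Streptococcus,Salmo),Vulpes),(Acinonyx,Capsella)))).
That clade contains 17 terminal taxa: Acinonyx, Bacillus, Capsella, Carpinus, Colobus, Cuon, Drosophila, Gallus, Martes, Papio, Puma, Saimiri, Salmo, Streptococcus, Triticum, Vespa, Vulpes.

17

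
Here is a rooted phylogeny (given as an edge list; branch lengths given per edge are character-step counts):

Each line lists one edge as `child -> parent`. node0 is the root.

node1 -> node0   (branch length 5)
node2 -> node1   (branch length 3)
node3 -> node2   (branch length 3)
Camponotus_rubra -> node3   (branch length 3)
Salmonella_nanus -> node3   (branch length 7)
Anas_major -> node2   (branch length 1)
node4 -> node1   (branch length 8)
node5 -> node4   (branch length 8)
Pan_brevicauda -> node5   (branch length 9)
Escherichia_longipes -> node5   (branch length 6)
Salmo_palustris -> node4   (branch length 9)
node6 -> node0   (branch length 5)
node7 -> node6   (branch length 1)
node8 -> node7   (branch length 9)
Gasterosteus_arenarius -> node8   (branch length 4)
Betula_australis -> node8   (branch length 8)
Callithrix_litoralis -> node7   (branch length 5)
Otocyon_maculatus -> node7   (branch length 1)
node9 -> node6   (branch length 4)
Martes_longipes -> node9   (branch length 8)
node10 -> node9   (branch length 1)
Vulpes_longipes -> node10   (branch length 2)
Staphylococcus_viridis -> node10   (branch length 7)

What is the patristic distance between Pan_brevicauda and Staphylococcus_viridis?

The path runs Pan_brevicauda → … → MRCA → … → Staphylococcus_viridis; the MRCA is the root of the tree.
Branch lengths along that path: 9 + 8 + 8 + 5 + 5 + 4 + 1 + 7 = 47.

47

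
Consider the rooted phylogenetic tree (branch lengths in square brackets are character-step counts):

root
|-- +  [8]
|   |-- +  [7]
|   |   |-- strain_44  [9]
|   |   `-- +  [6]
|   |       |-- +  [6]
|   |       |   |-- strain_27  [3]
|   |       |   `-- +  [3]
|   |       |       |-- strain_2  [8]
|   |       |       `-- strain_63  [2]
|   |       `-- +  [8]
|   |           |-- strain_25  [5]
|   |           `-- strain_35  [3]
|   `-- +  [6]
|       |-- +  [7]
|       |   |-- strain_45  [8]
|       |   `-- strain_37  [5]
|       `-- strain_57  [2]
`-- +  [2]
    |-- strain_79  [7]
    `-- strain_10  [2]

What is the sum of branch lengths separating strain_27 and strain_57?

The path runs strain_27 → … → MRCA → … → strain_57; the MRCA is the node subtending ((strain_44,((strain_27,(strain_2,strain_63)),(strain_25,strain_35))),((strain_45,strain_37),strain_57)).
Branch lengths along that path: 3 + 6 + 6 + 7 + 6 + 2 = 30.

30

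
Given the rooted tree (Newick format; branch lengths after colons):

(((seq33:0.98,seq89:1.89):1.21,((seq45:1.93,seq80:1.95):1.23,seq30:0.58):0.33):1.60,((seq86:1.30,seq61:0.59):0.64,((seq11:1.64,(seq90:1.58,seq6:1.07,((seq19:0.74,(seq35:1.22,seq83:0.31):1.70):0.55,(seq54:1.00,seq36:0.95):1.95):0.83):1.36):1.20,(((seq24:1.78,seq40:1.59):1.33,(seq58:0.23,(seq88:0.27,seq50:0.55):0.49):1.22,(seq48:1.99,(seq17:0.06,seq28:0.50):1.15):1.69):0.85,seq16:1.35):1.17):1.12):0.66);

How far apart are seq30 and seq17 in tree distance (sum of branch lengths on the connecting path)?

9.21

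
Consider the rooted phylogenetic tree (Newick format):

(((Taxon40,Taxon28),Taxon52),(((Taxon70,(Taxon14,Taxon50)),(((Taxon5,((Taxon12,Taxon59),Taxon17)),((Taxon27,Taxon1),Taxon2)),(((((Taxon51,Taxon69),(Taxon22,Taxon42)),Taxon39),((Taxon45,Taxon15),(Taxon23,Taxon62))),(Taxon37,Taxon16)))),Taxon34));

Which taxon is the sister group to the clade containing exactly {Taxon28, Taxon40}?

The clade containing exactly {Taxon28, Taxon40} attaches to the tree at the node subtending ((Taxon40,Taxon28),Taxon52).
The other lineage descending from that same node — the sister group — is the single tip Taxon52.

Taxon52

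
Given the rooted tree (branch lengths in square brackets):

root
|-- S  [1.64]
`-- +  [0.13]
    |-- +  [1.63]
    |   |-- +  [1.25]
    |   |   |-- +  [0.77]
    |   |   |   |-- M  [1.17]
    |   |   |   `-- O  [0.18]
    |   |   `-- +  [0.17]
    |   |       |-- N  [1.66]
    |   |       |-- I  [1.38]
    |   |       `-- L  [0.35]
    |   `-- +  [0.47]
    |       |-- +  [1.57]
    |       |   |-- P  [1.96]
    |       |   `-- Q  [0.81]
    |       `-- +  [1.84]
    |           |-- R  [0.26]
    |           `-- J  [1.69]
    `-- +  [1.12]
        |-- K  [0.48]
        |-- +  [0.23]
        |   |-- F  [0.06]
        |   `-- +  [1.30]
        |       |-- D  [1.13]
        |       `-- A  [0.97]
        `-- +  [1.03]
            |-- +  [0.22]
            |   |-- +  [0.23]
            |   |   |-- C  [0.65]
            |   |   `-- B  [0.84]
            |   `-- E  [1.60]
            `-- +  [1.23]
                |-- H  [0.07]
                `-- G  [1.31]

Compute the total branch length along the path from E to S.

5.74

The path runs E → … → MRCA → … → S; the MRCA is the root of the tree.
Branch lengths along that path: 1.60 + 0.22 + 1.03 + 1.12 + 0.13 + 1.64 = 5.74.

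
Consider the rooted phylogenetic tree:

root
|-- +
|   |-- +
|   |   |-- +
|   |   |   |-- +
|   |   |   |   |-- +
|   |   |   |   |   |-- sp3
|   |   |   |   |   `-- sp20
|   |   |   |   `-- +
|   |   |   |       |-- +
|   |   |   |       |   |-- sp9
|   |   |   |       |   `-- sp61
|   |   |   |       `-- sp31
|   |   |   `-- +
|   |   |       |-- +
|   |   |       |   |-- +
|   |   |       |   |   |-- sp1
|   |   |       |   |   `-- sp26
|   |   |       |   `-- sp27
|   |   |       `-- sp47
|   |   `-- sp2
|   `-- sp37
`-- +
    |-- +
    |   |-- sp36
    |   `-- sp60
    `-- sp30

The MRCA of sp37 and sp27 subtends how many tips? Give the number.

The MRCA of sp37 and sp27 is the node subtending (((((sp3,sp20),((sp9,sp61),sp31)),(((sp1,sp26),sp27),sp47)),sp2),sp37).
That clade contains 11 terminal taxa: sp1, sp2, sp20, sp26, sp27, sp3, sp31, sp37, sp47, sp61, sp9.

11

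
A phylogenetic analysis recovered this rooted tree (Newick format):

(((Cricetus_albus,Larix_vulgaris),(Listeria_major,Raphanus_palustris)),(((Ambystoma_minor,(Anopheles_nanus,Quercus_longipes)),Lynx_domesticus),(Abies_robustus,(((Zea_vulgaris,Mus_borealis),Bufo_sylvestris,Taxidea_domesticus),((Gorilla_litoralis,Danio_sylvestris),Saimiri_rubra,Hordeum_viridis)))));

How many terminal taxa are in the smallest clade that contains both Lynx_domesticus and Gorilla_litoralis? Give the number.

13

The MRCA of Lynx_domesticus and Gorilla_litoralis is the node subtending (((Ambystoma_minor,(Anopheles_nanus,Quercus_longipes)),Lynx_domesticus),(Abies_robustus,(((Zea_vulgaris,Mus_borealis),Bufo_sylvestris,Taxidea_domesticus),((Gorilla_litoralis,Danio_sylvestris),Saimiri_rubra,Hordeum_viridis)))).
That clade contains 13 terminal taxa: Abies_robustus, Ambystoma_minor, Anopheles_nanus, Bufo_sylvestris, Danio_sylvestris, Gorilla_litoralis, Hordeum_viridis, Lynx_domesticus, Mus_borealis, Quercus_longipes, Saimiri_rubra, Taxidea_domesticus, Zea_vulgaris.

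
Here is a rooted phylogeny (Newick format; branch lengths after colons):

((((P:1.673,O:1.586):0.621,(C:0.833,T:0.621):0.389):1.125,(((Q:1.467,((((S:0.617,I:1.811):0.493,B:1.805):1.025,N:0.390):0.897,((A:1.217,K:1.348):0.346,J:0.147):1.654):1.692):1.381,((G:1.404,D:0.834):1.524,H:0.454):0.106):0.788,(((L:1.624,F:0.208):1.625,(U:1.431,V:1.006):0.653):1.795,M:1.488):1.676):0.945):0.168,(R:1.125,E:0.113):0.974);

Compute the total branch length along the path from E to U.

7.755

The path runs E → … → MRCA → … → U; the MRCA is the root of the tree.
Branch lengths along that path: 0.113 + 0.974 + 0.168 + 0.945 + 1.676 + 1.795 + 0.653 + 1.431 = 7.755.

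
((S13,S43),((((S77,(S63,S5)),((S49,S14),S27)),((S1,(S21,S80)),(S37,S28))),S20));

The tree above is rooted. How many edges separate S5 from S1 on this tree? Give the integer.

7

The MRCA of S5 and S1 is the node subtending (((S77,(S63,S5)),((S49,S14),S27)),((S1,(S21,S80)),(S37,S28))).
From S5 up to that node: 4 branches. From S1 up to the same node: 3 branches. Total: 4 + 3 = 7.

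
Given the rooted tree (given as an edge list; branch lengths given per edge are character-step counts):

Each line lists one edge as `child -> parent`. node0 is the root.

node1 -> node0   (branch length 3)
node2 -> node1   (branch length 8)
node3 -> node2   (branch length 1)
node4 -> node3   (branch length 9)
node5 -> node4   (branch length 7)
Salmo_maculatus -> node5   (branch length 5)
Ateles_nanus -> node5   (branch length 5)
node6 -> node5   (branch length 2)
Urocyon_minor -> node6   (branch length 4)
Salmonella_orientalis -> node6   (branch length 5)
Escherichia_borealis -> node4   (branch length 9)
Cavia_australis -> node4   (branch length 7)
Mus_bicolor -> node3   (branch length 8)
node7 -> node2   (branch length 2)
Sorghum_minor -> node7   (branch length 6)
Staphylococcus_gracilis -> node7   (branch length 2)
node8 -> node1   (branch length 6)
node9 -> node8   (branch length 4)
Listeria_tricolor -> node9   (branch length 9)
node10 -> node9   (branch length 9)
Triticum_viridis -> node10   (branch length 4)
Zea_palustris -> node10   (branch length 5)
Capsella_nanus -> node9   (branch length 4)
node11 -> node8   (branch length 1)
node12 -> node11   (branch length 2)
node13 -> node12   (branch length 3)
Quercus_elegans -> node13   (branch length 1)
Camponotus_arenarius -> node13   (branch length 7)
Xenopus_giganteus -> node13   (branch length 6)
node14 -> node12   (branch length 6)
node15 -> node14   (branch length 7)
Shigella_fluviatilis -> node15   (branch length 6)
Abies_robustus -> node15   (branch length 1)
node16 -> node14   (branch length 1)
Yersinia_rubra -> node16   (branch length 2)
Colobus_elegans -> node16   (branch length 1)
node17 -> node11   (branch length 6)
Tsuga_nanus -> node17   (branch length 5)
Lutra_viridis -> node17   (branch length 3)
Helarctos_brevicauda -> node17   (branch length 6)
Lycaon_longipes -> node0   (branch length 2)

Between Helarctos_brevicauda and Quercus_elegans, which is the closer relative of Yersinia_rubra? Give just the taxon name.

Quercus_elegans

The MRCA of Yersinia_rubra and Quercus_elegans subtends ((Quercus_elegans,Camponotus_arenarius,Xenopus_giganteus),((Shigella_fluviatilis,Abies_robustus),(Yersinia_rubra,Colobus_elegans))) (7 taxa).
The MRCA of Yersinia_rubra and Helarctos_brevicauda subtends (((Quercus_elegans,Camponotus_arenarius,Xenopus_giganteus),((Shigella_fluviatilis,Abies_robustus),(Yersinia_rubra,Colobus_elegans))),(Tsuga_nanus,Lutra_viridis,Helarctos_brevicauda)) (10 taxa).
The first is nested inside the second, so Yersinia_rubra shares a more recent common ancestor with Quercus_elegans.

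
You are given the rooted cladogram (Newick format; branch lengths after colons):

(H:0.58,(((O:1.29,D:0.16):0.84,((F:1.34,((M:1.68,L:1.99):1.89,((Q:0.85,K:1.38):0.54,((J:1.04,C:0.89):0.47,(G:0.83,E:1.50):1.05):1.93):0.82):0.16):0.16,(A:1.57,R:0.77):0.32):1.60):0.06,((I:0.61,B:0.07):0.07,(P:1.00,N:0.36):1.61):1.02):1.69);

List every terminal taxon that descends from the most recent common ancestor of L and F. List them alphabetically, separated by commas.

C, E, F, G, J, K, L, M, Q

Tracing L: it sits inside (M,L).
Tracing F: it sits inside (F,((M,L),((Q,K),((J,C),(G,E))))).
The smallest clade enclosing both is (F,((M,L),((Q,K),((J,C),(G,E))))); the answer is its 9 terminal taxa in alphabetical order.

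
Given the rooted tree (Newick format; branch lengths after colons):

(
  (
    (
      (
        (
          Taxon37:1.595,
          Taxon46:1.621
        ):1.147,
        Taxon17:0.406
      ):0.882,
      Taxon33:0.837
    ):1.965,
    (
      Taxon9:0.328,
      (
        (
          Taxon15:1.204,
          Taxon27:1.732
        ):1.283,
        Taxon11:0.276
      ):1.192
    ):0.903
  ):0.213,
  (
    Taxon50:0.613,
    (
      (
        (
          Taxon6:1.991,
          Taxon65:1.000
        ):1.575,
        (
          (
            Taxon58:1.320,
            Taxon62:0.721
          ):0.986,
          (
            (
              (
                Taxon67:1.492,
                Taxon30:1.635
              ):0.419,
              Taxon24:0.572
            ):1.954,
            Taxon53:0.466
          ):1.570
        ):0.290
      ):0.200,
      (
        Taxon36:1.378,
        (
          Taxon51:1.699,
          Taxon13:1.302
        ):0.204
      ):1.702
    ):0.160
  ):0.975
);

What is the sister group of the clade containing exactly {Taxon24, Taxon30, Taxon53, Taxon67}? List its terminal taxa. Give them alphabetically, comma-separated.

Taxon58, Taxon62

The clade containing exactly {Taxon24, Taxon30, Taxon53, Taxon67} attaches to the tree at the node subtending ((Taxon58,Taxon62),(((Taxon67,Taxon30),Taxon24),Taxon53)).
The other lineage descending from that same node — the sister group — is (Taxon58,Taxon62); its 2 tips in alphabetical order are the answer.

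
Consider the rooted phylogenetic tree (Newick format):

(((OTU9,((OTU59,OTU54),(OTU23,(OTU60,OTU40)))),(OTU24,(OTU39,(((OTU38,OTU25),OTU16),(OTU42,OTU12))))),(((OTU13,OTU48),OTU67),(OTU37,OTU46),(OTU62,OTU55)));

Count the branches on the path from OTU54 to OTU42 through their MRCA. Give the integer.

9

The MRCA of OTU54 and OTU42 is the node subtending ((OTU9,((OTU59,OTU54),(OTU23,(OTU60,OTU40)))),(OTU24,(OTU39,(((OTU38,OTU25),OTU16),(OTU42,OTU12))))).
From OTU54 up to that node: 4 branches. From OTU42 up to the same node: 5 branches. Total: 4 + 5 = 9.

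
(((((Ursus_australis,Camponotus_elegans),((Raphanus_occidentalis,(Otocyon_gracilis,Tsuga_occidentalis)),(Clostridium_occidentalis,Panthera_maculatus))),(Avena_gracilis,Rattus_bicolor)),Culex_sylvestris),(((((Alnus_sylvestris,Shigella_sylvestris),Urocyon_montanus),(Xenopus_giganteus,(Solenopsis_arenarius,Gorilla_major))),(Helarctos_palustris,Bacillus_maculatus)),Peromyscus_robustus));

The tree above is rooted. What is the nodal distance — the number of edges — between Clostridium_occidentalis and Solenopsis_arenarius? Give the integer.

The MRCA of Clostridium_occidentalis and Solenopsis_arenarius is the root of the tree.
From Clostridium_occidentalis up to that node: 6 branches. From Solenopsis_arenarius up to the same node: 6 branches. Total: 6 + 6 = 12.

12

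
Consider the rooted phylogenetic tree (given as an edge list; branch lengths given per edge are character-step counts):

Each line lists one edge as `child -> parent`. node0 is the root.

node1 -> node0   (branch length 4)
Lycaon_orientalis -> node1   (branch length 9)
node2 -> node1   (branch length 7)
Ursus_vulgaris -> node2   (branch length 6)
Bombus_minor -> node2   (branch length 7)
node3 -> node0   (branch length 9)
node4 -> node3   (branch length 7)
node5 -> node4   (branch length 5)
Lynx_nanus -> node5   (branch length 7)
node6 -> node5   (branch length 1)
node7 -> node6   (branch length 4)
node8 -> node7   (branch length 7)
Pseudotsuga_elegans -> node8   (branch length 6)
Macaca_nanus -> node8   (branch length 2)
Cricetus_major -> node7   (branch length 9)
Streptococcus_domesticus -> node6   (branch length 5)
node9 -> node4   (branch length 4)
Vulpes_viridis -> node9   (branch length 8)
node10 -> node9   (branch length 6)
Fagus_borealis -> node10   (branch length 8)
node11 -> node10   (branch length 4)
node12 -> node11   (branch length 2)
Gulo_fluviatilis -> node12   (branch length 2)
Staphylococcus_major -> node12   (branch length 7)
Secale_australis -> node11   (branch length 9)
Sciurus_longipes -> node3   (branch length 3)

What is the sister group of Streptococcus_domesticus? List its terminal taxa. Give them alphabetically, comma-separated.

Streptococcus_domesticus attaches to the tree at the node subtending (((Pseudotsuga_elegans,Macaca_nanus),Cricetus_major),Streptococcus_domesticus).
The other lineage descending from that same node — the sister group — is ((Pseudotsuga_elegans,Macaca_nanus),Cricetus_major); its 3 tips in alphabetical order are the answer.

Cricetus_major, Macaca_nanus, Pseudotsuga_elegans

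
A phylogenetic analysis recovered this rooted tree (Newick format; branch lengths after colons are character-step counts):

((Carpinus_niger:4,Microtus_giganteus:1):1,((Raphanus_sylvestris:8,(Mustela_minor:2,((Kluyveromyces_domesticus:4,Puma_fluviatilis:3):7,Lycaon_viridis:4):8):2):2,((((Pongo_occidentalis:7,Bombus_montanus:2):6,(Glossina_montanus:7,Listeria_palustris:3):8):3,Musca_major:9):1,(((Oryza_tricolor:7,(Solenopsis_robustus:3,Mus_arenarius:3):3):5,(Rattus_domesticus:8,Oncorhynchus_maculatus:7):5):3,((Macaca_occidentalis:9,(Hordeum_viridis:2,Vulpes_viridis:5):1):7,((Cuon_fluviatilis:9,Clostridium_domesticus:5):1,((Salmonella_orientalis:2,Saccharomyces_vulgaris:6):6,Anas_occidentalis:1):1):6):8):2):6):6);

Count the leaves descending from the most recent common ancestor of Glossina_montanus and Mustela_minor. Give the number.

23

The MRCA of Glossina_montanus and Mustela_minor is the node subtending ((Raphanus_sylvestris,(Mustela_minor,((Kluyveromyces_domesticus,Puma_fluviatilis),Lycaon_viridis))),((((Pongo_occidentalis,Bombus_montanus),(Glossina_montanus,Listeria_palustris)),Musca_major),(((Oryza_tricolor,(Solenopsis_robustus,Mus_arenarius)),(Rattus_domesticus,Oncorhynchus_maculatus)),((Macaca_occidentalis,(Hordeum_viridis,Vulpes_viridis)),((Cuon_fluviatilis,Clostridium_domesticus),((Salmonella_orientalis,Saccharomyces_vulgaris),Anas_occidentalis)))))).
That clade contains 23 terminal taxa: Anas_occidentalis, Bombus_montanus, Clostridium_domesticus, Cuon_fluviatilis, Glossina_montanus, Hordeum_viridis, Kluyveromyces_domesticus, Listeria_palustris, Lycaon_viridis, Macaca_occidentalis, Mus_arenarius, Musca_major, Mustela_minor, Oncorhynchus_maculatus, Oryza_tricolor, Pongo_occidentalis, Puma_fluviatilis, Raphanus_sylvestris, Rattus_domesticus, Saccharomyces_vulgaris, Salmonella_orientalis, Solenopsis_robustus, Vulpes_viridis.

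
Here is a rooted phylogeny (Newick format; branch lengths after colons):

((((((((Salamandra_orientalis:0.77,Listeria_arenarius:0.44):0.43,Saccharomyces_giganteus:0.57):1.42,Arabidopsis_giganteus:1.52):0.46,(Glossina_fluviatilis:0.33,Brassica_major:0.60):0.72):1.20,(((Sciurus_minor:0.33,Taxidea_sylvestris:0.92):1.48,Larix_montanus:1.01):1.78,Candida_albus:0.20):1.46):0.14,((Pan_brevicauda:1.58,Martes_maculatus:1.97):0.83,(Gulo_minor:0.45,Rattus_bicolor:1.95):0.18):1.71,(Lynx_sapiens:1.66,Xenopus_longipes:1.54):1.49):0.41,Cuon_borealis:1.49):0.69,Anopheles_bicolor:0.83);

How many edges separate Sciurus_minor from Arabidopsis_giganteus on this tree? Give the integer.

The MRCA of Sciurus_minor and Arabidopsis_giganteus is the node subtending (((((Salamandra_orientalis,Listeria_arenarius),Saccharomyces_giganteus),Arabidopsis_giganteus),(Glossina_fluviatilis,Brassica_major)),(((Sciurus_minor,Taxidea_sylvestris),Larix_montanus),Candida_albus)).
From Sciurus_minor up to that node: 4 branches. From Arabidopsis_giganteus up to the same node: 3 branches. Total: 4 + 3 = 7.

7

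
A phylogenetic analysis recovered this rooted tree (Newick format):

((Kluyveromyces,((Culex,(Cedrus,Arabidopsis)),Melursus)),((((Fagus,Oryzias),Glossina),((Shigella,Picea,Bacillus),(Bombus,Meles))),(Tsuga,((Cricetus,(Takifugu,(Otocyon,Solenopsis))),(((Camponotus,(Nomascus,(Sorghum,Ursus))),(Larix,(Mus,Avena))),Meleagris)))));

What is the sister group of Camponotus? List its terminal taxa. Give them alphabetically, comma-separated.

Camponotus attaches to the tree at the node subtending (Camponotus,(Nomascus,(Sorghum,Ursus))).
The other lineage descending from that same node — the sister group — is (Nomascus,(Sorghum,Ursus)); its 3 tips in alphabetical order are the answer.

Nomascus, Sorghum, Ursus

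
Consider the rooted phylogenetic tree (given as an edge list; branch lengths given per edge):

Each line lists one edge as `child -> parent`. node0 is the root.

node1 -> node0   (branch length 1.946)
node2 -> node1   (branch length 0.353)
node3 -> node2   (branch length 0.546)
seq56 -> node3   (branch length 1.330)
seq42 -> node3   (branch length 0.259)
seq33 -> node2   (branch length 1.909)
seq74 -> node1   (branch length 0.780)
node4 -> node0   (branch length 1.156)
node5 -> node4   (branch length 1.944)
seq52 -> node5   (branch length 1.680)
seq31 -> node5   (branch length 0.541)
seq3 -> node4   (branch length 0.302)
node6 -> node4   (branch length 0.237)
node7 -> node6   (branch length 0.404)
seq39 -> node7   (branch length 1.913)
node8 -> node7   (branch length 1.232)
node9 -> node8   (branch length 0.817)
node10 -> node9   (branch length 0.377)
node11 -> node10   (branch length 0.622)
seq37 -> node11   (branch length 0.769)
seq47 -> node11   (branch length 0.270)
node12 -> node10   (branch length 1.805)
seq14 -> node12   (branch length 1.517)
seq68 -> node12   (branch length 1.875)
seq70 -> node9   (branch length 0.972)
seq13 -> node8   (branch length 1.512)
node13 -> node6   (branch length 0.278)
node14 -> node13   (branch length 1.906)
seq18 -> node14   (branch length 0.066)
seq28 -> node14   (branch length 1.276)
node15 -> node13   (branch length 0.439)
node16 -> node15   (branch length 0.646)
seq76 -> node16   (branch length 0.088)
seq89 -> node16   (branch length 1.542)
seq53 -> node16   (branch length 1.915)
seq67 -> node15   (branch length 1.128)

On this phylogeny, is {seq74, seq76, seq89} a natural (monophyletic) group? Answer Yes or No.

The MRCA of the listed taxa is the root, so the smallest clade containing them is the whole tree.
That clade also contains seq13, seq14, seq18, seq28, seq3, seq31, seq33, seq37, seq39, seq42, seq47, seq52, seq53, seq56, seq67, seq68, seq70, which are not in the proposed group, so the group is not monophyletic.

No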